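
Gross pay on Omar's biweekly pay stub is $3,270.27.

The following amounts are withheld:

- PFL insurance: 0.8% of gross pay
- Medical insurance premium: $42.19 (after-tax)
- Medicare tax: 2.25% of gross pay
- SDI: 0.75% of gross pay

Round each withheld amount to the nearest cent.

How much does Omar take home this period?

$3,103.81

PFL insurance: $3,270.27 × 0.008 = $26.16
Medicare tax: $3,270.27 × 0.0225 = $73.58
SDI: $3,270.27 × 0.0075 = $24.53
Medical insurance premium: $42.19
Total deductions = $26.16 + $73.58 + $24.53 + $42.19 = $166.46
Net pay = $3,270.27 − $166.46 = $3,103.81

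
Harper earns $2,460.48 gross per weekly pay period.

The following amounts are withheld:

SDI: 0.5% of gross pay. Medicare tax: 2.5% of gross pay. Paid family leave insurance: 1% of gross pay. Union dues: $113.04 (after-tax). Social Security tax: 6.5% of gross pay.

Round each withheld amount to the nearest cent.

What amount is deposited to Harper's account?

Paid family leave insurance: $2,460.48 × 0.01 = $24.60
Social Security tax: $2,460.48 × 0.065 = $159.93
SDI: $2,460.48 × 0.005 = $12.30
Medicare tax: $2,460.48 × 0.025 = $61.51
Union dues: $113.04
Total deductions = $24.60 + $159.93 + $12.30 + $61.51 + $113.04 = $371.38
Net pay = $2,460.48 − $371.38 = $2,089.10

$2,089.10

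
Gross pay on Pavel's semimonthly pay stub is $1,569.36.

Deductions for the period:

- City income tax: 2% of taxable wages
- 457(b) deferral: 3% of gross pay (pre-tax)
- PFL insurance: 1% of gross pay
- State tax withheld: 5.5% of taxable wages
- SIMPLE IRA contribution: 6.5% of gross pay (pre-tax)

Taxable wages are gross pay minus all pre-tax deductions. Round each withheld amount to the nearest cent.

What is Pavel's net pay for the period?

SIMPLE IRA contribution: $1,569.36 × 0.065 = $102.01
457(b) deferral: $1,569.36 × 0.03 = $47.08
Pre-tax total = $102.01 + $47.08 = $149.09
Taxable wages = $1,569.36 − $149.09 = $1,420.27
State tax withheld: $1,420.27 × 0.055 = $78.11
City income tax: $1,420.27 × 0.02 = $28.41
PFL insurance: $1,569.36 × 0.01 = $15.69
Total deductions = $102.01 + $47.08 + $78.11 + $28.41 + $15.69 = $271.30
Net pay = $1,569.36 − $271.30 = $1,298.06

$1,298.06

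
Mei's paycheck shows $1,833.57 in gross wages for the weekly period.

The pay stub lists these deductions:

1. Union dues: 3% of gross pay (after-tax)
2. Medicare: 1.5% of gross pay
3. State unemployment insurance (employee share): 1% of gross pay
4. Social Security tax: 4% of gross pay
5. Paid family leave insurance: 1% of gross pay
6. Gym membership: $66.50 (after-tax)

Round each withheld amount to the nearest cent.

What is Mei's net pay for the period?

$1,574.54

State unemployment insurance (employee share): $1,833.57 × 0.01 = $18.34
Medicare: $1,833.57 × 0.015 = $27.50
Social Security tax: $1,833.57 × 0.04 = $73.34
Paid family leave insurance: $1,833.57 × 0.01 = $18.34
Union dues: $1,833.57 × 0.03 = $55.01
Gym membership: $66.50
Total deductions = $18.34 + $27.50 + $73.34 + $18.34 + $55.01 + $66.50 = $259.03
Net pay = $1,833.57 − $259.03 = $1,574.54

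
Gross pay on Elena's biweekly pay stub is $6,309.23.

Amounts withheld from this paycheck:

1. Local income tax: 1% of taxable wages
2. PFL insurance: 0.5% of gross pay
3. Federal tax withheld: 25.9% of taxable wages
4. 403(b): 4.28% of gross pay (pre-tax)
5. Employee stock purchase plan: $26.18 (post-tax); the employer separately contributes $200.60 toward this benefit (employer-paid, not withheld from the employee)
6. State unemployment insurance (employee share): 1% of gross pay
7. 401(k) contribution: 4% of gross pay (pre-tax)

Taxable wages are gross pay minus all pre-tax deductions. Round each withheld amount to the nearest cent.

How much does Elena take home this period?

$4,109.34

403(b): $6,309.23 × 0.0428 = $270.04
401(k) contribution: $6,309.23 × 0.04 = $252.37
Pre-tax total = $270.04 + $252.37 = $522.41
Taxable wages = $6,309.23 − $522.41 = $5,786.82
Local income tax: $5,786.82 × 0.01 = $57.87
Federal tax withheld: $5,786.82 × 0.259 = $1,498.79
PFL insurance: $6,309.23 × 0.005 = $31.55
State unemployment insurance (employee share): $6,309.23 × 0.01 = $63.09
Employee stock purchase plan: $26.18
(Employer's $200.60 toward employee stock purchase plan is not withheld from the employee.)
Total deductions = $270.04 + $252.37 + $57.87 + $1,498.79 + $31.55 + $63.09 + $26.18 = $2,199.89
Net pay = $6,309.23 − $2,199.89 = $4,109.34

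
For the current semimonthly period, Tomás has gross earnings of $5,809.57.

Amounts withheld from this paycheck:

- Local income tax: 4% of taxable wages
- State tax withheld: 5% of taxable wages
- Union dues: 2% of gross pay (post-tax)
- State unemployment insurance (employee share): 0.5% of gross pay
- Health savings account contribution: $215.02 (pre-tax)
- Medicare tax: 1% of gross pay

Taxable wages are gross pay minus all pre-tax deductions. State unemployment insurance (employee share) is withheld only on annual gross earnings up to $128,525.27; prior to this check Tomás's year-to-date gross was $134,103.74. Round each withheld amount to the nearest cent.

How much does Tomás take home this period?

Health savings account contribution: $215.02
Taxable wages = $5,809.57 − $215.02 = $5,594.55
State tax withheld: $5,594.55 × 0.05 = $279.73
Local income tax: $5,594.55 × 0.04 = $223.78
State unemployment insurance (employee share): annual cap $128,525.27 already reached (YTD $134,103.74), so $0.00
Medicare tax: $5,809.57 × 0.01 = $58.10
Union dues: $5,809.57 × 0.02 = $116.19
Total deductions = $215.02 + $279.73 + $223.78 + $0.00 + $58.10 + $116.19 = $892.82
Net pay = $5,809.57 − $892.82 = $4,916.75

$4,916.75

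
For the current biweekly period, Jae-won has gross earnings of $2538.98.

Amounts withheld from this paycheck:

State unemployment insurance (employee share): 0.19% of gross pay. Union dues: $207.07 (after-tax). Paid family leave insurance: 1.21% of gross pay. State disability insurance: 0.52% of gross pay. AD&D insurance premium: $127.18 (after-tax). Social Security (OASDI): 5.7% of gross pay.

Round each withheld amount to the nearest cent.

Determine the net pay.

$2011.27

State disability insurance: $2538.98 × 0.0052 = $13.20
Paid family leave insurance: $2538.98 × 0.0121 = $30.72
Social Security (OASDI): $2538.98 × 0.057 = $144.72
State unemployment insurance (employee share): $2538.98 × 0.0019 = $4.82
AD&D insurance premium: $127.18
Union dues: $207.07
Total deductions = $13.20 + $30.72 + $144.72 + $4.82 + $127.18 + $207.07 = $527.71
Net pay = $2538.98 − $527.71 = $2011.27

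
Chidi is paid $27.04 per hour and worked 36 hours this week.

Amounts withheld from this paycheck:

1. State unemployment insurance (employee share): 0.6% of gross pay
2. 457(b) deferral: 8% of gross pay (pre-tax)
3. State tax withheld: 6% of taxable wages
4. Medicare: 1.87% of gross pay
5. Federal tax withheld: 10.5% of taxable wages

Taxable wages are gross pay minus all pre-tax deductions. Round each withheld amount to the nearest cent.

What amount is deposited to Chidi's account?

$723.76

Gross pay: 36 × $27.04 = $973.44
457(b) deferral: $973.44 × 0.08 = $77.88
Taxable wages = $973.44 − $77.88 = $895.56
State tax withheld: $895.56 × 0.06 = $53.73
Federal tax withheld: $895.56 × 0.105 = $94.03
State unemployment insurance (employee share): $973.44 × 0.006 = $5.84
Medicare: $973.44 × 0.0187 = $18.20
Total deductions = $77.88 + $53.73 + $94.03 + $5.84 + $18.20 = $249.68
Net pay = $973.44 − $249.68 = $723.76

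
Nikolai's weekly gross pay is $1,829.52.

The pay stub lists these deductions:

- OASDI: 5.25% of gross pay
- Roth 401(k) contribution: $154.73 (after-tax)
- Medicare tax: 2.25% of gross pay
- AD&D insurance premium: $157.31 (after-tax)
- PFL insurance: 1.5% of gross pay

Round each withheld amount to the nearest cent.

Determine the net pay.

$1,352.83

Medicare tax: $1,829.52 × 0.0225 = $41.16
OASDI: $1,829.52 × 0.0525 = $96.05
PFL insurance: $1,829.52 × 0.015 = $27.44
AD&D insurance premium: $157.31
Roth 401(k) contribution: $154.73
Total deductions = $41.16 + $96.05 + $27.44 + $157.31 + $154.73 = $476.69
Net pay = $1,829.52 − $476.69 = $1,352.83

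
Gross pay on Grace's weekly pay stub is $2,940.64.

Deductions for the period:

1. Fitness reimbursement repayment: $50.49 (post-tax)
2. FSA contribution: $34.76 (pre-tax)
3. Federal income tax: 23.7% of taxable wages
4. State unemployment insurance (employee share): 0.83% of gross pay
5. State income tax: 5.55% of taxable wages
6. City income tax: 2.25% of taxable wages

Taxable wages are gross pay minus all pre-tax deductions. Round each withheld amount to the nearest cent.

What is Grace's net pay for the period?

$1,915.63

FSA contribution: $34.76
Taxable wages = $2,940.64 − $34.76 = $2,905.88
City income tax: $2,905.88 × 0.0225 = $65.38
State income tax: $2,905.88 × 0.0555 = $161.28
Federal income tax: $2,905.88 × 0.237 = $688.69
State unemployment insurance (employee share): $2,940.64 × 0.0083 = $24.41
Fitness reimbursement repayment: $50.49
Total deductions = $34.76 + $65.38 + $161.28 + $688.69 + $24.41 + $50.49 = $1,025.01
Net pay = $2,940.64 − $1,025.01 = $1,915.63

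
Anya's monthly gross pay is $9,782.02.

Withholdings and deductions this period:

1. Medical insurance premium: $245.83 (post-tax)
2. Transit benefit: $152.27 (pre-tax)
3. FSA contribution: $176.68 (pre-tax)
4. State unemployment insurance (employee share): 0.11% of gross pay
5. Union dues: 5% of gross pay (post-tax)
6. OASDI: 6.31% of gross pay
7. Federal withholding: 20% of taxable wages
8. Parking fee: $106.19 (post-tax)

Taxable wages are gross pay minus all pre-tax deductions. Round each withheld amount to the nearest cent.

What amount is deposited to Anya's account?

$6,093.33

FSA contribution: $176.68
Transit benefit: $152.27
Pre-tax total = $176.68 + $152.27 = $328.95
Taxable wages = $9,782.02 − $328.95 = $9,453.07
Federal withholding: $9,453.07 × 0.2 = $1,890.61
OASDI: $9,782.02 × 0.0631 = $617.25
State unemployment insurance (employee share): $9,782.02 × 0.0011 = $10.76
Medical insurance premium: $245.83
Union dues: $9,782.02 × 0.05 = $489.10
Parking fee: $106.19
Total deductions = $176.68 + $152.27 + $1,890.61 + $617.25 + $10.76 + $245.83 + $489.10 + $106.19 = $3,688.69
Net pay = $9,782.02 − $3,688.69 = $6,093.33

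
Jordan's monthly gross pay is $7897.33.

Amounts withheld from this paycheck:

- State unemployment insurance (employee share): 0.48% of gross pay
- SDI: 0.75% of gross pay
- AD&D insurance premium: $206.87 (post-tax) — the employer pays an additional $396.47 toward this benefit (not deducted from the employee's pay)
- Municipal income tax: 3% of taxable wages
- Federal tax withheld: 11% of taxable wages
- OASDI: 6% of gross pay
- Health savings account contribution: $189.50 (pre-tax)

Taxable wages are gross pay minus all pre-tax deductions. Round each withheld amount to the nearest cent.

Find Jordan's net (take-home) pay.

Health savings account contribution: $189.50
Taxable wages = $7897.33 − $189.50 = $7707.83
Municipal income tax: $7707.83 × 0.03 = $231.23
Federal tax withheld: $7707.83 × 0.11 = $847.86
State unemployment insurance (employee share): $7897.33 × 0.0048 = $37.91
SDI: $7897.33 × 0.0075 = $59.23
OASDI: $7897.33 × 0.06 = $473.84
AD&D insurance premium: $206.87
(Employer's $396.47 toward AD&D insurance premium is not withheld from the employee.)
Total deductions = $189.50 + $231.23 + $847.86 + $37.91 + $59.23 + $473.84 + $206.87 = $2046.44
Net pay = $7897.33 − $2046.44 = $5850.89

$5850.89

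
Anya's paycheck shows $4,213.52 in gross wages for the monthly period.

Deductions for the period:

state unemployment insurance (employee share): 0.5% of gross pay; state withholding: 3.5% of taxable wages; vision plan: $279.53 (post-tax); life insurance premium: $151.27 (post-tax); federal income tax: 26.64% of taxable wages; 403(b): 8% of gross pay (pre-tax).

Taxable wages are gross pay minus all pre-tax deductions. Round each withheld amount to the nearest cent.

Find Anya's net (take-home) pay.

$2,256.21

403(b): $4,213.52 × 0.08 = $337.08
Taxable wages = $4,213.52 − $337.08 = $3,876.44
Federal income tax: $3,876.44 × 0.2664 = $1,032.68
State withholding: $3,876.44 × 0.035 = $135.68
State unemployment insurance (employee share): $4,213.52 × 0.005 = $21.07
Vision plan: $279.53
Life insurance premium: $151.27
Total deductions = $337.08 + $1,032.68 + $135.68 + $21.07 + $279.53 + $151.27 = $1,957.31
Net pay = $4,213.52 − $1,957.31 = $2,256.21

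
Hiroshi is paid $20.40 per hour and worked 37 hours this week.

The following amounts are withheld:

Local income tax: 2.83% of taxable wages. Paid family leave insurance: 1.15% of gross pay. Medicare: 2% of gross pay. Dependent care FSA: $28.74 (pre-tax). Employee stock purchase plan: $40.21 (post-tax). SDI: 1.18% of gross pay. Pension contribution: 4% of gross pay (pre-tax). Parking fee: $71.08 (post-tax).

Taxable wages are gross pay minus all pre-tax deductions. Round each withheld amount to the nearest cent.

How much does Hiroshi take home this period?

Gross pay: 37 × $20.40 = $754.80
Pension contribution: $754.80 × 0.04 = $30.19
Dependent care FSA: $28.74
Pre-tax total = $30.19 + $28.74 = $58.93
Taxable wages = $754.80 − $58.93 = $695.87
Local income tax: $695.87 × 0.0283 = $19.69
Medicare: $754.80 × 0.02 = $15.10
SDI: $754.80 × 0.0118 = $8.91
Paid family leave insurance: $754.80 × 0.0115 = $8.68
Employee stock purchase plan: $40.21
Parking fee: $71.08
Total deductions = $30.19 + $28.74 + $19.69 + $15.10 + $8.91 + $8.68 + $40.21 + $71.08 = $222.60
Net pay = $754.80 − $222.60 = $532.20

$532.20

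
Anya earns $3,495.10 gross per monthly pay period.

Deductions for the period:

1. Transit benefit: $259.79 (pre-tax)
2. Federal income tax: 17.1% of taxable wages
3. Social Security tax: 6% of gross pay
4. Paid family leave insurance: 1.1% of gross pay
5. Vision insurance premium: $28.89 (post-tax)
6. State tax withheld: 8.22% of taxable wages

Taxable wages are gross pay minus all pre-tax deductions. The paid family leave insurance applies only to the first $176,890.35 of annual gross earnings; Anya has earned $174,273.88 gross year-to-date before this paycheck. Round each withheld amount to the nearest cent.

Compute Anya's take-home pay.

Transit benefit: $259.79
Taxable wages = $3,495.10 − $259.79 = $3,235.31
State tax withheld: $3,235.31 × 0.0822 = $265.94
Federal income tax: $3,235.31 × 0.171 = $553.24
Social Security tax: $3,495.10 × 0.06 = $209.71
Paid family leave insurance: only $176,890.35 − $174,273.88 = $2,616.47 of this check is subject → $2,616.47 × 0.011 = $28.78
Vision insurance premium: $28.89
Total deductions = $259.79 + $265.94 + $553.24 + $209.71 + $28.78 + $28.89 = $1,346.35
Net pay = $3,495.10 − $1,346.35 = $2,148.75

$2,148.75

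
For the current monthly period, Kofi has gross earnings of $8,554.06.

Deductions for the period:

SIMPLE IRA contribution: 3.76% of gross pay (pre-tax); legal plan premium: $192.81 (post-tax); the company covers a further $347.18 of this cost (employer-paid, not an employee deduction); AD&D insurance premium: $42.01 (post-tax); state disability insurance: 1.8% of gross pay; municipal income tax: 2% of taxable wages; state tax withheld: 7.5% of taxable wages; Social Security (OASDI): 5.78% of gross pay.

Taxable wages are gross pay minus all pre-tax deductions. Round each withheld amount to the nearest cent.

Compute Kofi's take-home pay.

$6,567.14

SIMPLE IRA contribution: $8,554.06 × 0.0376 = $321.63
Taxable wages = $8,554.06 − $321.63 = $8,232.43
State tax withheld: $8,232.43 × 0.075 = $617.43
Municipal income tax: $8,232.43 × 0.02 = $164.65
State disability insurance: $8,554.06 × 0.018 = $153.97
Social Security (OASDI): $8,554.06 × 0.0578 = $494.42
Legal plan premium: $192.81
AD&D insurance premium: $42.01
(Employer's $347.18 toward legal plan premium is not withheld from the employee.)
Total deductions = $321.63 + $617.43 + $164.65 + $153.97 + $494.42 + $192.81 + $42.01 = $1,986.92
Net pay = $8,554.06 − $1,986.92 = $6,567.14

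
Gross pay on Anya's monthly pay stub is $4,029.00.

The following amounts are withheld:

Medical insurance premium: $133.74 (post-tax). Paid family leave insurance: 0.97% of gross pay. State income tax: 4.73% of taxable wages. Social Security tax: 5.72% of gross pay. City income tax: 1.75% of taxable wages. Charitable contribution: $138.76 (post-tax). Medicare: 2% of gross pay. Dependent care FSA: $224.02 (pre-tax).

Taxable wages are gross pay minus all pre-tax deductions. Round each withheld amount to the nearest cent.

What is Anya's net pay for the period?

$2,935.79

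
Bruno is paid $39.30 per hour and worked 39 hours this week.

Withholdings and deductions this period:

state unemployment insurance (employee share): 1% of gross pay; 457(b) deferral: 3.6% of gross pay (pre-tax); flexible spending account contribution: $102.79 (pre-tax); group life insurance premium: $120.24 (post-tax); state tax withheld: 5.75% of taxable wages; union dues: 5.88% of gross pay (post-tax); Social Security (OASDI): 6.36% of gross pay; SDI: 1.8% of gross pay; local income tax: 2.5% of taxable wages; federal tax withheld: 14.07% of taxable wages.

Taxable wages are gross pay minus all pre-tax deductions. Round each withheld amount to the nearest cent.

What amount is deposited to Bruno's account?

$717.13

Gross pay: 39 × $39.30 = $1532.70
457(b) deferral: $1532.70 × 0.036 = $55.18
Flexible spending account contribution: $102.79
Pre-tax total = $55.18 + $102.79 = $157.97
Taxable wages = $1532.70 − $157.97 = $1374.73
Local income tax: $1374.73 × 0.025 = $34.37
Federal tax withheld: $1374.73 × 0.1407 = $193.42
State tax withheld: $1374.73 × 0.0575 = $79.05
SDI: $1532.70 × 0.018 = $27.59
State unemployment insurance (employee share): $1532.70 × 0.01 = $15.33
Social Security (OASDI): $1532.70 × 0.0636 = $97.48
Group life insurance premium: $120.24
Union dues: $1532.70 × 0.0588 = $90.12
Total deductions = $55.18 + $102.79 + $34.37 + $193.42 + $79.05 + $27.59 + $15.33 + $97.48 + $120.24 + $90.12 = $815.57
Net pay = $1532.70 − $815.57 = $717.13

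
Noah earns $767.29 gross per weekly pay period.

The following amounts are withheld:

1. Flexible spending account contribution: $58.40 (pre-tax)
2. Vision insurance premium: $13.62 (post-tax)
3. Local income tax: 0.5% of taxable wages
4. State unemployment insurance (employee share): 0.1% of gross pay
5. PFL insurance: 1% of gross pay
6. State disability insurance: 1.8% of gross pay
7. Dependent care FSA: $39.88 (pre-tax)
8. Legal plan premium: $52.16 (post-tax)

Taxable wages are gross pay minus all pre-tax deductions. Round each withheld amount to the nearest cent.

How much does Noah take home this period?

$577.63

Dependent care FSA: $39.88
Flexible spending account contribution: $58.40
Pre-tax total = $39.88 + $58.40 = $98.28
Taxable wages = $767.29 − $98.28 = $669.01
Local income tax: $669.01 × 0.005 = $3.35
State unemployment insurance (employee share): $767.29 × 0.001 = $0.77
State disability insurance: $767.29 × 0.018 = $13.81
PFL insurance: $767.29 × 0.01 = $7.67
Vision insurance premium: $13.62
Legal plan premium: $52.16
Total deductions = $39.88 + $58.40 + $3.35 + $0.77 + $13.81 + $7.67 + $13.62 + $52.16 = $189.66
Net pay = $767.29 − $189.66 = $577.63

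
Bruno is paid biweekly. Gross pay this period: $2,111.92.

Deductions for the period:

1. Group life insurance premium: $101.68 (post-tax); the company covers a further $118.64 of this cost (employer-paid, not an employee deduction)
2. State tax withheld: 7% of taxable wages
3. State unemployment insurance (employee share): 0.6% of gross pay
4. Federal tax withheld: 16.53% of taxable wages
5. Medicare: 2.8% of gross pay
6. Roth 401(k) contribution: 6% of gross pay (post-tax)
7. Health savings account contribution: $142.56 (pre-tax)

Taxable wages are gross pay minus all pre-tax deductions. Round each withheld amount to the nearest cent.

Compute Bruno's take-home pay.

Health savings account contribution: $142.56
Taxable wages = $2,111.92 − $142.56 = $1,969.36
State tax withheld: $1,969.36 × 0.07 = $137.86
Federal tax withheld: $1,969.36 × 0.1653 = $325.54
State unemployment insurance (employee share): $2,111.92 × 0.006 = $12.67
Medicare: $2,111.92 × 0.028 = $59.13
Roth 401(k) contribution: $2,111.92 × 0.06 = $126.72
Group life insurance premium: $101.68
(Employer's $118.64 toward group life insurance premium is not withheld from the employee.)
Total deductions = $142.56 + $137.86 + $325.54 + $12.67 + $59.13 + $126.72 + $101.68 = $906.16
Net pay = $2,111.92 − $906.16 = $1,205.76

$1,205.76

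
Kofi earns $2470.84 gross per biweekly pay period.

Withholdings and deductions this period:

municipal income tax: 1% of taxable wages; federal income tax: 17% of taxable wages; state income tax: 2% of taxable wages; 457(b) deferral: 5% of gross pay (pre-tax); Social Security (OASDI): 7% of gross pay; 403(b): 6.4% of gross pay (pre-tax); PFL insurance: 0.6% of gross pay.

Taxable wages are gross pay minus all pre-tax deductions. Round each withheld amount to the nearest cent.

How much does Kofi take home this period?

457(b) deferral: $2470.84 × 0.05 = $123.54
403(b): $2470.84 × 0.064 = $158.13
Pre-tax total = $123.54 + $158.13 = $281.67
Taxable wages = $2470.84 − $281.67 = $2189.17
State income tax: $2189.17 × 0.02 = $43.78
Municipal income tax: $2189.17 × 0.01 = $21.89
Federal income tax: $2189.17 × 0.17 = $372.16
Social Security (OASDI): $2470.84 × 0.07 = $172.96
PFL insurance: $2470.84 × 0.006 = $14.83
Total deductions = $123.54 + $158.13 + $43.78 + $21.89 + $372.16 + $172.96 + $14.83 = $907.29
Net pay = $2470.84 − $907.29 = $1563.55

$1563.55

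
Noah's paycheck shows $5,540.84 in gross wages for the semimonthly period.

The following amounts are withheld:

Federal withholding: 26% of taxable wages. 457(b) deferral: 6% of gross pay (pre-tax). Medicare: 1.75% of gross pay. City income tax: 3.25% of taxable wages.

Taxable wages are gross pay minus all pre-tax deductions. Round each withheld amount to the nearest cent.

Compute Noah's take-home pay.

$3,587.98

457(b) deferral: $5,540.84 × 0.06 = $332.45
Taxable wages = $5,540.84 − $332.45 = $5,208.39
Federal withholding: $5,208.39 × 0.26 = $1,354.18
City income tax: $5,208.39 × 0.0325 = $169.27
Medicare: $5,540.84 × 0.0175 = $96.96
Total deductions = $332.45 + $1,354.18 + $169.27 + $96.96 = $1,952.86
Net pay = $5,540.84 − $1,952.86 = $3,587.98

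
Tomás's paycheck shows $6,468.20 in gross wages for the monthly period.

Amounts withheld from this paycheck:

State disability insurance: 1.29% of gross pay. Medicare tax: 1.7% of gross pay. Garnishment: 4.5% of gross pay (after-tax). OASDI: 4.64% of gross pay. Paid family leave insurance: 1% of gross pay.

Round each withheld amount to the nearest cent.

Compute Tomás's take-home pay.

Paid family leave insurance: $6,468.20 × 0.01 = $64.68
OASDI: $6,468.20 × 0.0464 = $300.12
State disability insurance: $6,468.20 × 0.0129 = $83.44
Medicare tax: $6,468.20 × 0.017 = $109.96
Garnishment: $6,468.20 × 0.045 = $291.07
Total deductions = $64.68 + $300.12 + $83.44 + $109.96 + $291.07 = $849.27
Net pay = $6,468.20 − $849.27 = $5,618.93

$5,618.93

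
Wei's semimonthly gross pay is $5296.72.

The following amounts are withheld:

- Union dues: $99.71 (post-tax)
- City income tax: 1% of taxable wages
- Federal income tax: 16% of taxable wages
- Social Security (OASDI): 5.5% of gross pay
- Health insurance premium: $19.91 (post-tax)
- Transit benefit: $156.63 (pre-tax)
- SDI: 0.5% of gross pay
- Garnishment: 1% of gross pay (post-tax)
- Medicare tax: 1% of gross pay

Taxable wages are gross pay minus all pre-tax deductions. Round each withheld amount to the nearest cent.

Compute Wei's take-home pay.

Transit benefit: $156.63
Taxable wages = $5296.72 − $156.63 = $5140.09
City income tax: $5140.09 × 0.01 = $51.40
Federal income tax: $5140.09 × 0.16 = $822.41
SDI: $5296.72 × 0.005 = $26.48
Medicare tax: $5296.72 × 0.01 = $52.97
Social Security (OASDI): $5296.72 × 0.055 = $291.32
Garnishment: $5296.72 × 0.01 = $52.97
Health insurance premium: $19.91
Union dues: $99.71
Total deductions = $156.63 + $51.40 + $822.41 + $26.48 + $52.97 + $291.32 + $52.97 + $19.91 + $99.71 = $1573.80
Net pay = $5296.72 − $1573.80 = $3722.92

$3722.92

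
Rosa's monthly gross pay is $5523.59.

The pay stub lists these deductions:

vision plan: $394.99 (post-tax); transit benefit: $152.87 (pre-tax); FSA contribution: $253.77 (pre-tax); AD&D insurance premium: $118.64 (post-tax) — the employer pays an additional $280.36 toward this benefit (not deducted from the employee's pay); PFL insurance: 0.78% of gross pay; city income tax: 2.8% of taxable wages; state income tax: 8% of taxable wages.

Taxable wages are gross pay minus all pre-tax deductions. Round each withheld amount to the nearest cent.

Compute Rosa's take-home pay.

$4007.61

Transit benefit: $152.87
FSA contribution: $253.77
Pre-tax total = $152.87 + $253.77 = $406.64
Taxable wages = $5523.59 − $406.64 = $5116.95
City income tax: $5116.95 × 0.028 = $143.27
State income tax: $5116.95 × 0.08 = $409.36
PFL insurance: $5523.59 × 0.0078 = $43.08
AD&D insurance premium: $118.64
Vision plan: $394.99
(Employer's $280.36 toward AD&D insurance premium is not withheld from the employee.)
Total deductions = $152.87 + $253.77 + $143.27 + $409.36 + $43.08 + $118.64 + $394.99 = $1515.98
Net pay = $5523.59 − $1515.98 = $4007.61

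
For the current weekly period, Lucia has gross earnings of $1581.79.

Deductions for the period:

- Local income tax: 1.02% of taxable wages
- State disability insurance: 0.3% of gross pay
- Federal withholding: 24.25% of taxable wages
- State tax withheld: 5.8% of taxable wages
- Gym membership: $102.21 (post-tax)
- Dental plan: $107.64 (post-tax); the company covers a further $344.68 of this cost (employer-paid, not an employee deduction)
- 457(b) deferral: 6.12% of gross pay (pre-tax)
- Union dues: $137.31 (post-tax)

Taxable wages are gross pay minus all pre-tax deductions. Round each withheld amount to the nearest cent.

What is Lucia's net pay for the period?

457(b) deferral: $1581.79 × 0.0612 = $96.81
Taxable wages = $1581.79 − $96.81 = $1484.98
State tax withheld: $1484.98 × 0.058 = $86.13
Local income tax: $1484.98 × 0.0102 = $15.15
Federal withholding: $1484.98 × 0.2425 = $360.11
State disability insurance: $1581.79 × 0.003 = $4.75
Gym membership: $102.21
Dental plan: $107.64
Union dues: $137.31
(Employer's $344.68 toward dental plan is not withheld from the employee.)
Total deductions = $96.81 + $86.13 + $15.15 + $360.11 + $4.75 + $102.21 + $107.64 + $137.31 = $910.11
Net pay = $1581.79 − $910.11 = $671.68

$671.68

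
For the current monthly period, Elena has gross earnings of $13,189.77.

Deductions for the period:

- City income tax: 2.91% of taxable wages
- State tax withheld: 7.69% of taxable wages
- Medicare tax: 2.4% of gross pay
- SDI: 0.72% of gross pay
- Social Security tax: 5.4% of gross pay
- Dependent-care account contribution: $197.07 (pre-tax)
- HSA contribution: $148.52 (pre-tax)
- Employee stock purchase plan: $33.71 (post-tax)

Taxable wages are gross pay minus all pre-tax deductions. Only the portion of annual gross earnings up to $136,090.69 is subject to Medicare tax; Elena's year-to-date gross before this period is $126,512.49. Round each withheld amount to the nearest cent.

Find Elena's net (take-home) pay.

Dependent-care account contribution: $197.07
HSA contribution: $148.52
Pre-tax total = $197.07 + $148.52 = $345.59
Taxable wages = $13,189.77 − $345.59 = $12,844.18
City income tax: $12,844.18 × 0.0291 = $373.77
State tax withheld: $12,844.18 × 0.0769 = $987.72
Medicare tax: only $136,090.69 − $126,512.49 = $9,578.20 of this check is subject → $9,578.20 × 0.024 = $229.88
SDI: $13,189.77 × 0.0072 = $94.97
Social Security tax: $13,189.77 × 0.054 = $712.25
Employee stock purchase plan: $33.71
Total deductions = $197.07 + $148.52 + $373.77 + $987.72 + $229.88 + $94.97 + $712.25 + $33.71 = $2,777.89
Net pay = $13,189.77 − $2,777.89 = $10,411.88

$10,411.88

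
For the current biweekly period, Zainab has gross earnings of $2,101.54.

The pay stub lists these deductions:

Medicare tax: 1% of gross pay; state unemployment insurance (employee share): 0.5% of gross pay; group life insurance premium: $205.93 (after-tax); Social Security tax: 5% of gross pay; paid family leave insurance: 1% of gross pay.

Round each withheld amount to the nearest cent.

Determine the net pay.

Social Security tax: $2,101.54 × 0.05 = $105.08
Paid family leave insurance: $2,101.54 × 0.01 = $21.02
State unemployment insurance (employee share): $2,101.54 × 0.005 = $10.51
Medicare tax: $2,101.54 × 0.01 = $21.02
Group life insurance premium: $205.93
Total deductions = $105.08 + $21.02 + $10.51 + $21.02 + $205.93 = $363.56
Net pay = $2,101.54 − $363.56 = $1,737.98

$1,737.98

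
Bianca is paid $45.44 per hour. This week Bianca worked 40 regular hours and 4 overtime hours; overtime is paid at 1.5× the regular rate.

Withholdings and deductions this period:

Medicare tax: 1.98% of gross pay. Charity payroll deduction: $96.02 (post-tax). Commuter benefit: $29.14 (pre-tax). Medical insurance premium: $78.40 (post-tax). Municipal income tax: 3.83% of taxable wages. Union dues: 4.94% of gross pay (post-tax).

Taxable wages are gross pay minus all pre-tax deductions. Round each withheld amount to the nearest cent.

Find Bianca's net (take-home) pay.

$1,663.09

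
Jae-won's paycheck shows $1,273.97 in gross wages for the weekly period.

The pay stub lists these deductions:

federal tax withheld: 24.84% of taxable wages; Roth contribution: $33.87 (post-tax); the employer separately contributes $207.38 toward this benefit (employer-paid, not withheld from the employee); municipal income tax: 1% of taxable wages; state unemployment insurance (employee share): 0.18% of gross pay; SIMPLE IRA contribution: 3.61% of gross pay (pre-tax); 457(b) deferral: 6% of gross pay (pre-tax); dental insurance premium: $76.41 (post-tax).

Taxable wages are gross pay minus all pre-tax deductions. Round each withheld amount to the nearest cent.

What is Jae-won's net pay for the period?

SIMPLE IRA contribution: $1,273.97 × 0.0361 = $45.99
457(b) deferral: $1,273.97 × 0.06 = $76.44
Pre-tax total = $45.99 + $76.44 = $122.43
Taxable wages = $1,273.97 − $122.43 = $1,151.54
Municipal income tax: $1,151.54 × 0.01 = $11.52
Federal tax withheld: $1,151.54 × 0.2484 = $286.04
State unemployment insurance (employee share): $1,273.97 × 0.0018 = $2.29
Dental insurance premium: $76.41
Roth contribution: $33.87
(Employer's $207.38 toward Roth contribution is not withheld from the employee.)
Total deductions = $45.99 + $76.44 + $11.52 + $286.04 + $2.29 + $76.41 + $33.87 = $532.56
Net pay = $1,273.97 − $532.56 = $741.41

$741.41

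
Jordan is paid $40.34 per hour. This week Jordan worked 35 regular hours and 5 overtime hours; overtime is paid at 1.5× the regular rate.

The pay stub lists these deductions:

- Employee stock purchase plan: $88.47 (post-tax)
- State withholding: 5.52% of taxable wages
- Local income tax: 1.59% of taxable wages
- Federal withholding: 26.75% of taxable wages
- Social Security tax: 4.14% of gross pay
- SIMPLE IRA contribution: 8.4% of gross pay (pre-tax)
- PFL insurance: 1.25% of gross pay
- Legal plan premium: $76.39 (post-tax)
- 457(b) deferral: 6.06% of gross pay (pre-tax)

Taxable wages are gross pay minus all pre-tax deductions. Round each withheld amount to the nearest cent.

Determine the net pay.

$712.70

Regular pay: 35 × $40.34 = $1,411.90
Overtime pay: 5 × $40.34 × 1.5 = $302.55
Gross pay = $1,411.90 + $302.55 = $1,714.45
SIMPLE IRA contribution: $1,714.45 × 0.084 = $144.01
457(b) deferral: $1,714.45 × 0.0606 = $103.90
Pre-tax total = $144.01 + $103.90 = $247.91
Taxable wages = $1,714.45 − $247.91 = $1,466.54
Federal withholding: $1,466.54 × 0.2675 = $392.30
Local income tax: $1,466.54 × 0.0159 = $23.32
State withholding: $1,466.54 × 0.0552 = $80.95
Social Security tax: $1,714.45 × 0.0414 = $70.98
PFL insurance: $1,714.45 × 0.0125 = $21.43
Employee stock purchase plan: $88.47
Legal plan premium: $76.39
Total deductions = $144.01 + $103.90 + $392.30 + $23.32 + $80.95 + $70.98 + $21.43 + $88.47 + $76.39 = $1,001.75
Net pay = $1,714.45 − $1,001.75 = $712.70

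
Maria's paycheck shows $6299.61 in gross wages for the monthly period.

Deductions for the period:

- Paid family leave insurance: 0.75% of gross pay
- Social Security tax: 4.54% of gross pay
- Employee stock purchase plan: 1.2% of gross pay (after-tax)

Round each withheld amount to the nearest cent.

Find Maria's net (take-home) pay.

Paid family leave insurance: $6299.61 × 0.0075 = $47.25
Social Security tax: $6299.61 × 0.0454 = $286.00
Employee stock purchase plan: $6299.61 × 0.012 = $75.60
Total deductions = $47.25 + $286.00 + $75.60 = $408.85
Net pay = $6299.61 − $408.85 = $5890.76

$5890.76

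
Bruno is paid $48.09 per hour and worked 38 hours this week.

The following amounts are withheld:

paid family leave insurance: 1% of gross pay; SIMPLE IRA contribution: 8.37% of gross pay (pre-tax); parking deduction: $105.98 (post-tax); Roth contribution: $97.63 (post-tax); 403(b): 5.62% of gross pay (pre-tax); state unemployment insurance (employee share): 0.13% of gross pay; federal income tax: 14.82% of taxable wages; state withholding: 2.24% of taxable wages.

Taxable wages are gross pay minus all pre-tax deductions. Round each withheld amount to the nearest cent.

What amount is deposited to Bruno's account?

Gross pay: 38 × $48.09 = $1,827.42
SIMPLE IRA contribution: $1,827.42 × 0.0837 = $152.96
403(b): $1,827.42 × 0.0562 = $102.70
Pre-tax total = $152.96 + $102.70 = $255.66
Taxable wages = $1,827.42 − $255.66 = $1,571.76
State withholding: $1,571.76 × 0.0224 = $35.21
Federal income tax: $1,571.76 × 0.1482 = $232.93
State unemployment insurance (employee share): $1,827.42 × 0.0013 = $2.38
Paid family leave insurance: $1,827.42 × 0.01 = $18.27
Parking deduction: $105.98
Roth contribution: $97.63
Total deductions = $152.96 + $102.70 + $35.21 + $232.93 + $2.38 + $18.27 + $105.98 + $97.63 = $748.06
Net pay = $1,827.42 − $748.06 = $1,079.36

$1,079.36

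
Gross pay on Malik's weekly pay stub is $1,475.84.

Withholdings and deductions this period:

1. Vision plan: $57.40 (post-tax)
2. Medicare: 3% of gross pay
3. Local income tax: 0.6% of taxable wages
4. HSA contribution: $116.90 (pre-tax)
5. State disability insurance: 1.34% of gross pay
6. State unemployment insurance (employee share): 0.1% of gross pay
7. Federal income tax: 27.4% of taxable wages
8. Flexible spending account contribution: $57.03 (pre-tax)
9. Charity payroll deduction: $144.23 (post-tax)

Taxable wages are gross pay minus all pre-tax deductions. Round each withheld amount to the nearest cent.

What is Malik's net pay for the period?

$670.21

HSA contribution: $116.90
Flexible spending account contribution: $57.03
Pre-tax total = $116.90 + $57.03 = $173.93
Taxable wages = $1,475.84 − $173.93 = $1,301.91
Federal income tax: $1,301.91 × 0.274 = $356.72
Local income tax: $1,301.91 × 0.006 = $7.81
State unemployment insurance (employee share): $1,475.84 × 0.001 = $1.48
State disability insurance: $1,475.84 × 0.0134 = $19.78
Medicare: $1,475.84 × 0.03 = $44.28
Charity payroll deduction: $144.23
Vision plan: $57.40
Total deductions = $116.90 + $57.03 + $356.72 + $7.81 + $1.48 + $19.78 + $44.28 + $144.23 + $57.40 = $805.63
Net pay = $1,475.84 − $805.63 = $670.21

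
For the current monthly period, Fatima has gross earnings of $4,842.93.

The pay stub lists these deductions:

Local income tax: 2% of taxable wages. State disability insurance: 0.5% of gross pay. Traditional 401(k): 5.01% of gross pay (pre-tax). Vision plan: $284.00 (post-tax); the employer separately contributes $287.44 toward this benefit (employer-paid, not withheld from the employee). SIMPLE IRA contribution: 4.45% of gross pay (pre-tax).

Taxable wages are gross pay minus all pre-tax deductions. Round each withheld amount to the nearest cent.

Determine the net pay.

SIMPLE IRA contribution: $4,842.93 × 0.0445 = $215.51
Traditional 401(k): $4,842.93 × 0.0501 = $242.63
Pre-tax total = $215.51 + $242.63 = $458.14
Taxable wages = $4,842.93 − $458.14 = $4,384.79
Local income tax: $4,384.79 × 0.02 = $87.70
State disability insurance: $4,842.93 × 0.005 = $24.21
Vision plan: $284.00
(Employer's $287.44 toward vision plan is not withheld from the employee.)
Total deductions = $215.51 + $242.63 + $87.70 + $24.21 + $284.00 = $854.05
Net pay = $4,842.93 − $854.05 = $3,988.88

$3,988.88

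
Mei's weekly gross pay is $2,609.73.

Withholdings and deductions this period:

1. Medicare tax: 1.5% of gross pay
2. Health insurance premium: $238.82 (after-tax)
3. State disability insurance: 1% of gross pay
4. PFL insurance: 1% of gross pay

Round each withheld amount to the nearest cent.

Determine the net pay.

PFL insurance: $2,609.73 × 0.01 = $26.10
State disability insurance: $2,609.73 × 0.01 = $26.10
Medicare tax: $2,609.73 × 0.015 = $39.15
Health insurance premium: $238.82
Total deductions = $26.10 + $26.10 + $39.15 + $238.82 = $330.17
Net pay = $2,609.73 − $330.17 = $2,279.56

$2,279.56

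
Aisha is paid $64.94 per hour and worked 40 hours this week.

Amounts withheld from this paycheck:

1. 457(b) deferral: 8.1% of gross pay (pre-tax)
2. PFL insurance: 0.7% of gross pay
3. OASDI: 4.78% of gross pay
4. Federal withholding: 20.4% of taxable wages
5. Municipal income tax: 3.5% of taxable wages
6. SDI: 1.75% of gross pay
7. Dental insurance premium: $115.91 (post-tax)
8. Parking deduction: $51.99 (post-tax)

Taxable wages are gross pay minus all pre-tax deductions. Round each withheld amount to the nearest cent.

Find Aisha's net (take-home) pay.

$1460.94

Gross pay: 40 × $64.94 = $2597.60
457(b) deferral: $2597.60 × 0.081 = $210.41
Taxable wages = $2597.60 − $210.41 = $2387.19
Federal withholding: $2387.19 × 0.204 = $486.99
Municipal income tax: $2387.19 × 0.035 = $83.55
SDI: $2597.60 × 0.0175 = $45.46
OASDI: $2597.60 × 0.0478 = $124.17
PFL insurance: $2597.60 × 0.007 = $18.18
Dental insurance premium: $115.91
Parking deduction: $51.99
Total deductions = $210.41 + $486.99 + $83.55 + $45.46 + $124.17 + $18.18 + $115.91 + $51.99 = $1136.66
Net pay = $2597.60 − $1136.66 = $1460.94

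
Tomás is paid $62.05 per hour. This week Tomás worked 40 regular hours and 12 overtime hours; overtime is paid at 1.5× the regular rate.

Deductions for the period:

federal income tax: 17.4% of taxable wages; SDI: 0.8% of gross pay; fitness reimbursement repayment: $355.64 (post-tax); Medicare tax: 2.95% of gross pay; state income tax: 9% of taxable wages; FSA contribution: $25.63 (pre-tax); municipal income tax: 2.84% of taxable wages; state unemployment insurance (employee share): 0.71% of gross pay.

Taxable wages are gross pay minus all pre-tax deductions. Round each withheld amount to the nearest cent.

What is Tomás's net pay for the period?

Regular pay: 40 × $62.05 = $2,482.00
Overtime pay: 12 × $62.05 × 1.5 = $1,116.90
Gross pay = $2,482.00 + $1,116.90 = $3,598.90
FSA contribution: $25.63
Taxable wages = $3,598.90 − $25.63 = $3,573.27
Federal income tax: $3,573.27 × 0.174 = $621.75
State income tax: $3,573.27 × 0.09 = $321.59
Municipal income tax: $3,573.27 × 0.0284 = $101.48
Medicare tax: $3,598.90 × 0.0295 = $106.17
SDI: $3,598.90 × 0.008 = $28.79
State unemployment insurance (employee share): $3,598.90 × 0.0071 = $25.55
Fitness reimbursement repayment: $355.64
Total deductions = $25.63 + $621.75 + $321.59 + $101.48 + $106.17 + $28.79 + $25.55 + $355.64 = $1,586.60
Net pay = $3,598.90 − $1,586.60 = $2,012.30

$2,012.30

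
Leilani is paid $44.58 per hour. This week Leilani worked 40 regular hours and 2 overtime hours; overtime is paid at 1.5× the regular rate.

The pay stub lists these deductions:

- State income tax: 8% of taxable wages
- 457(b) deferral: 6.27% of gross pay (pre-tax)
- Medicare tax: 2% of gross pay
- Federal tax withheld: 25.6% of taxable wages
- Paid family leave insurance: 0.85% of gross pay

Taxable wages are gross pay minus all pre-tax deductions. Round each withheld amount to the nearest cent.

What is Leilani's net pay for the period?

$1138.41

Regular pay: 40 × $44.58 = $1783.20
Overtime pay: 2 × $44.58 × 1.5 = $133.74
Gross pay = $1783.20 + $133.74 = $1916.94
457(b) deferral: $1916.94 × 0.0627 = $120.19
Taxable wages = $1916.94 − $120.19 = $1796.75
State income tax: $1796.75 × 0.08 = $143.74
Federal tax withheld: $1796.75 × 0.256 = $459.97
Paid family leave insurance: $1916.94 × 0.0085 = $16.29
Medicare tax: $1916.94 × 0.02 = $38.34
Total deductions = $120.19 + $143.74 + $459.97 + $16.29 + $38.34 = $778.53
Net pay = $1916.94 − $778.53 = $1138.41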